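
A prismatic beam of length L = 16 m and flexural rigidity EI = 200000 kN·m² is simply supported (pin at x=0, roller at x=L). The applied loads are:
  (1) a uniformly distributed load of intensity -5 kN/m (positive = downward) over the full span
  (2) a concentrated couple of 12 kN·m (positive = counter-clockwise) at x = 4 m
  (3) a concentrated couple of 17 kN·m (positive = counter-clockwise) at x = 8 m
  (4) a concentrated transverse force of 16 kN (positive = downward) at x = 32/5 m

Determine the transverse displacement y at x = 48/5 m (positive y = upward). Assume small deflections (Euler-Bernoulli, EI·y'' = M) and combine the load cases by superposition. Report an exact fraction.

Load 1 — uniform load w=-5 kN/m over full span:
  y_1 = -wx(L³-2Lx²+x³)/(24EI) = -(-5)·(48/5)·(16³-2·16·(48/5)²+(48/5)³)/(24·200000) = 7936/390625 m
Load 2 — applied couple M₀=12 kN·m at a=4 m (b=L-a=12):
  y_2 = (M₀x³/(6L)-M₀(x-a)²/2+C₁x)/EI  [x>a] with C₁=M₀(3b²-L²)/(6L)=22 = (12·(48/5)³/(6·16)-12·((48/5)-4)²/2+22·(48/5))/200000 = 261/390625 m
Load 3 — applied couple M₀=17 kN·m at a=8 m (b=L-a=8):
  y_3 = (M₀x³/(6L)-M₀(x-a)²/2+C₁x)/EI  [x>a] with C₁=M₀(3b²-L²)/(6L)=-34/3 = (17·(48/5)³/(6·16)-17·((48/5)-8)²/2+(-34/3)·(48/5))/200000 = 51/390625 m
Load 4 — point force P=16 kN at a=32/5 m (b=L-a=48/5):
  y_4 = -Pa(L-x)(2Lx-a²-x²)/(6LEI)  [x>a] = -16·(32/5)·(16-(48/5))·(2·16·(48/5)-(32/5)²-(48/5)²)/(6·16·200000) = -34816/5859375 m
Superposition: y = Σ y_i = 88904/5859375 m ≈ 0.015173 m

y(48/5) = 88904/5859375 m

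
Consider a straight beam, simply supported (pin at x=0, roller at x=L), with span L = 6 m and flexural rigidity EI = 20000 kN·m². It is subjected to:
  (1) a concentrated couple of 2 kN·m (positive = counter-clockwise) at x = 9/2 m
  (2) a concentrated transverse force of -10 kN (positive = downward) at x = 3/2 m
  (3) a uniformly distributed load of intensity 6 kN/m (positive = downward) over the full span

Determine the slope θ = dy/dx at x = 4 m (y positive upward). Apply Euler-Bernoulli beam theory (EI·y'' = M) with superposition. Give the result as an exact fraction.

θ(4) = 863/960000 rad

Load 1 — applied couple M₀=2 kN·m at a=9/2 m (b=L-a=3/2):
  θ_1 = (M₀x²/(2L)+C₁)/EI  [x≤a] with C₁=M₀(3b²-L²)/(6L)=-13/8 = (2·4²/(2·6)+(-13/8))/20000 = 1/19200 rad
Load 2 — point force P=-10 kN at a=3/2 m (b=L-a=9/2):
  θ_2 = -Pa(2L²-6Lx+3x²+a²)/(6LEI)  [x>a] = -(-10)·(3/2)·(2·6²-6·6·4+3·4²+(3/2)²)/(6·6·20000) = -29/64000 rad
Load 3 — uniform load w=6 kN/m over full span:
  θ_3 = -w(L³-6Lx²+4x³)/(24EI) = -6·(6³-6·6·4²+4·4³)/(24·20000) = 13/10000 rad
Superposition: θ = Σ θ_i = 863/960000 rad ≈ 0.000899 rad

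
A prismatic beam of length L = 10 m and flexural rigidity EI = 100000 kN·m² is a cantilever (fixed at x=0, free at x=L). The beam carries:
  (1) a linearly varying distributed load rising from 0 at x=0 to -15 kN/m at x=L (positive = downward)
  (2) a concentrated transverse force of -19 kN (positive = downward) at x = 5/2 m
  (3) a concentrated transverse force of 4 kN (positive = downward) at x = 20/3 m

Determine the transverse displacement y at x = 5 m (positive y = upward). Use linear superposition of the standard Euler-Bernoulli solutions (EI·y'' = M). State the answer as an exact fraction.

y(5) = 907/19200 m

Load 1 — triangular load w₀=-15 kN/m (0→w₀ over full span):
  y_1 = (w₀Lx³/12-w₀L²x²/6-w₀x⁵/(120L))/EI = ((-15)·10·5³/12-(-15)·10²·5²/6-(-15)·5⁵/(120·10))/100000 = 121/2560 m
Load 2 — point force P=-19 kN at a=5/2 m (b=L-a=15/2):
  y_2 = -Pa²(3x-a)/(6EI)  [x>a] = -(-19)·(5/2)²·(3·5-(5/2))/(6·100000) = 19/7680 m
Load 3 — point force P=4 kN at a=20/3 m (b=L-a=10/3):
  y_3 = -Px²(3a-x)/(6EI)  [x≤a] = -4·5²·(3·(20/3)-5)/(6·100000) = -1/400 m
Superposition: y = Σ y_i = 907/19200 m ≈ 0.047240 m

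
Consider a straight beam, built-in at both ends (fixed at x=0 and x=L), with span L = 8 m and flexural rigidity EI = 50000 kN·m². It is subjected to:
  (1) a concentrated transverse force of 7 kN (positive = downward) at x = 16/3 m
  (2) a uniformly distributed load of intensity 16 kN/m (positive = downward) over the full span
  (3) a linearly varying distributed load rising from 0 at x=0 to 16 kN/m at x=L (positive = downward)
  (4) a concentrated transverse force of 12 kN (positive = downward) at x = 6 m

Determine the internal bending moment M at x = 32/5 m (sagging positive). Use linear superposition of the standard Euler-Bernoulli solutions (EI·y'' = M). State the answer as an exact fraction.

Load 1 — point force P=7 kN at a=16/3 m (b=L-a=8/3):
  M_1 = Pa²(a+3b)(L-x)/L³ - Pa²b/L²  [x>a] = 7·(16/3)²·((16/3)+3·(8/3))·(8-(32/5))/8³ - 7·(16/3)²·(8/3)/8² = 0 kN·m
Load 2 — uniform load w=16 kN/m over full span:
  M_2 = wLx/2 - wL²/12 - wx²/2 = 16·8·(32/5)/2 - 16·8²/12 - 16·(32/5)²/2 = -256/75 kN·m
Load 3 — triangular load w₀=16 kN/m (0→w₀ over full span):
  M_3 = 3w₀Lx/20 - w₀L²/30 - w₀x³/(6L) = 3·16·8·(32/5)/20 - 16·8²/30 - 16·(32/5)³/(6·8) = 512/375 kN·m
Load 4 — point force P=12 kN at a=6 m (b=L-a=2):
  M_4 = Pa²(a+3b)(L-x)/L³ - Pa²b/L²  [x>a] = 12·6²·(6+3·2)·(8-(32/5))/8³ - 12·6²·2/8² = 27/10 kN·m
Superposition: M = Σ M_i = 163/250 kN·m ≈ 0.652000 kN·m

M(32/5) = 163/250 kN·m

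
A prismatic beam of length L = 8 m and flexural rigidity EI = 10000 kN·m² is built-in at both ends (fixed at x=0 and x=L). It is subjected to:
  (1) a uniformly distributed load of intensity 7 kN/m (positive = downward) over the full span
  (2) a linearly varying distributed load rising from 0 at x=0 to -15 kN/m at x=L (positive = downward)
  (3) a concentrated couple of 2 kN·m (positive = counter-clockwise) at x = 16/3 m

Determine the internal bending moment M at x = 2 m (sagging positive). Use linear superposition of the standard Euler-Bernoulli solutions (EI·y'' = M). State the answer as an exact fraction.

M(2) = 19/6 kN·m

Load 1 — uniform load w=7 kN/m over full span:
  M_1 = wLx/2 - wL²/12 - wx²/2 = 7·8·2/2 - 7·8²/12 - 7·2²/2 = 14/3 kN·m
Load 2 — triangular load w₀=-15 kN/m (0→w₀ over full span):
  M_2 = 3w₀Lx/20 - w₀L²/30 - w₀x³/(6L) = 3·(-15)·8·2/20 - (-15)·8²/30 - (-15)·2³/(6·8) = -3/2 kN·m
Load 3 — applied couple M₀=2 kN·m at a=16/3 m (b=L-a=8/3):
  M_3 = R_Ax - M_A  [x≤a] with R_A=1/3, M_A=2/3 = (1/3)·2 - (2/3) = 0 kN·m
Superposition: M = Σ M_i = 19/6 kN·m ≈ 3.166667 kN·m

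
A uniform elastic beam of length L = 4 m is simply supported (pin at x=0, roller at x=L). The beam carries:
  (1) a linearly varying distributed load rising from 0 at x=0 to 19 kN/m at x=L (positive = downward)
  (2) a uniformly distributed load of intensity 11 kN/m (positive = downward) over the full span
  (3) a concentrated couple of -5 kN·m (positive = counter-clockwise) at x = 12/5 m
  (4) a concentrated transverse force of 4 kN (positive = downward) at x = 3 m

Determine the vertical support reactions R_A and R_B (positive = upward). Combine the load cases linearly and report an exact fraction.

Load 1 — triangular load w₀=19 kN/m (0→w₀ over full span):
  R_A = w₀L/6 = 19·4/6 = 38/3 kN
  R_B = w₀L/3 = 19·4/3 = 76/3 kN
Load 2 — uniform load w=11 kN/m over full span:
  R_A = wL/2 = 11·4/2 = 22 kN
  R_B = wL/2 = 11·4/2 = 22 kN
Load 3 — applied couple M₀=-5 kN·m at a=12/5 m (b=L-a=8/5):
  R_A = M₀/L = (-5)/4 = -5/4 kN
  R_B = -M₀/L = -(-5)/4 = 5/4 kN
Load 4 — point force P=4 kN at a=3 m (b=L-a=1):
  R_A = Pb/L = 4·1/4 = 1 kN
  R_B = Pa/L = 4·3/4 = 3 kN
Superposition: R_A = 413/12 kN, R_B = 619/12 kN

R_A = 413/12 kN, R_B = 619/12 kN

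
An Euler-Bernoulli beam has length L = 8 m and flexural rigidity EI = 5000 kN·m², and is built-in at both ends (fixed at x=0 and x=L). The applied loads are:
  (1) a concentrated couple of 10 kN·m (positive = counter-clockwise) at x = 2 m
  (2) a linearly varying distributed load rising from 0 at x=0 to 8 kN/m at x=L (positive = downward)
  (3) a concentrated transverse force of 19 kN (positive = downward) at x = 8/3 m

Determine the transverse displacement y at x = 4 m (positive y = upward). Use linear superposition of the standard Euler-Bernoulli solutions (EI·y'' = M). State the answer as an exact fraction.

y(4) = -2843/202500 m

Load 1 — applied couple M₀=10 kN·m at a=2 m (b=L-a=6):
  y_1 = (R_Ax³/6 - M_Ax²/2 - M₀(x-a)²/2)/EI  [x>a] with R_A=45/32, M_A=-15/8 = ((45/32)·4³/6 - (-15/8)·4²/2 - 10·(4-2)²/2)/5000 = 1/500 m
Load 2 — triangular load w₀=8 kN/m (0→w₀ over full span):
  y_2 = -w₀x²(L-x)²(x+2L)/(120LEI) = -8·4²·(8-4)²·(4+2·8)/(120·8·5000) = -16/1875 m
Load 3 — point force P=19 kN at a=8/3 m (b=L-a=16/3):
  y_3 = -Pa²(L-x)²(3bL-(3b+a)(L-x))/(6L³EI)  [x>a] = -19·(8/3)²·(8-4)²·(3·(16/3)·8-(3·(16/3)+(8/3))·(8-4))/(6·8³·5000) = -76/10125 m
Superposition: y = Σ y_i = -2843/202500 m ≈ -0.014040 m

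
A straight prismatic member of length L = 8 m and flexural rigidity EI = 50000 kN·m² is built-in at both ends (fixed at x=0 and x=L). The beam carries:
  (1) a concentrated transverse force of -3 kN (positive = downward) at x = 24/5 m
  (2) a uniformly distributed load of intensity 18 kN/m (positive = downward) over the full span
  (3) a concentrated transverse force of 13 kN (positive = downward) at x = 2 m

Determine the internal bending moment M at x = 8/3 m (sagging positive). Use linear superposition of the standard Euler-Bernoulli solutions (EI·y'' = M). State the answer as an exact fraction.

Load 1 — point force P=-3 kN at a=24/5 m (b=L-a=16/5):
  M_1 = Pb²(3a+b)x/L³ - Pab²/L²  [x≤a] = (-3)·(16/5)²·(3·(24/5)+(16/5))·(8/3)/8³ - (-3)·(24/5)·(16/5)²/8² = -64/125 kN·m
Load 2 — uniform load w=18 kN/m over full span:
  M_2 = wLx/2 - wL²/12 - wx²/2 = 18·8·(8/3)/2 - 18·8²/12 - 18·(8/3)²/2 = 32 kN·m
Load 3 — point force P=13 kN at a=2 m (b=L-a=6):
  M_3 = Pa²(a+3b)(L-x)/L³ - Pa²b/L²  [x>a] = 13·2²·(2+3·6)·(8-(8/3))/8³ - 13·2²·6/8² = 143/24 kN·m
Superposition: M = Σ M_i = 112339/3000 kN·m ≈ 37.446333 kN·m

M(8/3) = 112339/3000 kN·m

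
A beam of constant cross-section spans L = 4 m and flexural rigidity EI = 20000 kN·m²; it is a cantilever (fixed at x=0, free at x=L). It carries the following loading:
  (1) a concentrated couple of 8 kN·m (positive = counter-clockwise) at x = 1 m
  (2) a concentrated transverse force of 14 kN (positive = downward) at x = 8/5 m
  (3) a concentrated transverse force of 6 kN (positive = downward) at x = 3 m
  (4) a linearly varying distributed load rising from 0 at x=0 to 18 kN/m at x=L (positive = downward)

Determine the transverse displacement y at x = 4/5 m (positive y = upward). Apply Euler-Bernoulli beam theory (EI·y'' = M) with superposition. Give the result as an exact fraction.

Load 1 — applied couple M₀=8 kN·m at a=1 m (b=L-a=3):
  y_1 = M₀x²/(2EI)  [x≤a] = 8·(4/5)²/(2·20000) = 2/15625 m
Load 2 — point force P=14 kN at a=8/5 m (b=L-a=12/5):
  y_2 = -Px²(3a-x)/(6EI)  [x≤a] = -14·(4/5)²·(3·(8/5)-(4/5))/(6·20000) = -14/46875 m
Load 3 — point force P=6 kN at a=3 m (b=L-a=1):
  y_3 = -Px²(3a-x)/(6EI)  [x≤a] = -6·(4/5)²·(3·3-(4/5))/(6·20000) = -41/156250 m
Load 4 — triangular load w₀=18 kN/m (0→w₀ over full span):
  y_4 = (w₀Lx³/12-w₀L²x²/6-w₀x⁵/(120L))/EI = (18·4·(4/5)³/12-18·4²·(4/5)²/6-18·(4/5)⁵/(120·4))/20000 = -13506/9765625 m
Superposition: y = Σ y_i = -106411/58593750 m ≈ -0.001816 m

y(4/5) = -106411/58593750 m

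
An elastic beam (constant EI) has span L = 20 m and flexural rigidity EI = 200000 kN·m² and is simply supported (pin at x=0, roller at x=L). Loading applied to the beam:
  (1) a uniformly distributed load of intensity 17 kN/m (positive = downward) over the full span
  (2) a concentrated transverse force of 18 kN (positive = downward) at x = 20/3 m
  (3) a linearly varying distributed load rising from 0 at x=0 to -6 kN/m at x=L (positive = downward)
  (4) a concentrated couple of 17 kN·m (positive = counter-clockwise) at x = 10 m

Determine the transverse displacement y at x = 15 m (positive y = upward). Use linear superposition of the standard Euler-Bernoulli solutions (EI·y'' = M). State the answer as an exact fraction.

y(15) = -127789/1152000 m

Load 1 — uniform load w=17 kN/m over full span:
  y_1 = -wx(L³-2Lx²+x³)/(24EI) = -17·15·(20³-2·20·15²+15³)/(24·200000) = -323/2560 m
Load 2 — point force P=18 kN at a=20/3 m (b=L-a=40/3):
  y_2 = -Pa(L-x)(2Lx-a²-x²)/(6LEI)  [x>a] = -18·(20/3)·(20-15)·(2·20·15-(20/3)²-15²)/(6·20·200000) = -119/14400 m
Load 3 — triangular load w₀=-6 kN/m (0→w₀ over full span):
  y_3 = -w₀x(7L⁴-10L²x²+3x⁴)/(360LEI) = -(-6)·15·(7·20⁴-10·20²·15²+3·15⁴)/(360·20·200000) = 119/5120 m
Load 4 — applied couple M₀=17 kN·m at a=10 m (b=L-a=10):
  y_4 = (M₀x³/(6L)-M₀(x-a)²/2+C₁x)/EI  [x>a] with C₁=M₀(3b²-L²)/(6L)=-85/6 = (17·15³/(6·20)-17·(15-10)²/2+(-85/6)·15)/200000 = 17/64000 m
Superposition: y = Σ y_i = -127789/1152000 m ≈ -0.110928 m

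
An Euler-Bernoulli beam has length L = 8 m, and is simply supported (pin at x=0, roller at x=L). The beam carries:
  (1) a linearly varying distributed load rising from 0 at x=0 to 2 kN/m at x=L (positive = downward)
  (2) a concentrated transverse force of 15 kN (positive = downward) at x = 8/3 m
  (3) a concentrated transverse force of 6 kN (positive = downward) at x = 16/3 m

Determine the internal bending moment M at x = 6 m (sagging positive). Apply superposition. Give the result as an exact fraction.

Load 1 — triangular load w₀=2 kN/m (0→w₀ over full span):
  M_1 = w₀Lx/6 - w₀x³/(6L) = 2·8·6/6 - 2·6³/(6·8) = 7 kN·m
Load 2 — point force P=15 kN at a=8/3 m (b=L-a=16/3):
  M_2 = Pa(L-x)/L  [x>a] = 15·(8/3)·(8-6)/8 = 10 kN·m
Load 3 — point force P=6 kN at a=16/3 m (b=L-a=8/3):
  M_3 = Pa(L-x)/L  [x>a] = 6·(16/3)·(8-6)/8 = 8 kN·m
Superposition: M = Σ M_i = 25 kN·m ≈ 25.000000 kN·m

M(6) = 25 kN·m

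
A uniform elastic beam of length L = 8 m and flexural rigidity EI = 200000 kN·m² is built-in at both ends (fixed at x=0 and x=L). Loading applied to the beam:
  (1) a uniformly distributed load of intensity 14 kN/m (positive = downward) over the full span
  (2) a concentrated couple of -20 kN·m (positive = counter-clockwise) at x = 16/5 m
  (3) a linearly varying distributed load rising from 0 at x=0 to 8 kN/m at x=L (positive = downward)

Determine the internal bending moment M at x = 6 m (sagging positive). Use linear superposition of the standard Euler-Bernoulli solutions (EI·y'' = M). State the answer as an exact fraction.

M(6) = 44/3 kN·m

Load 1 — uniform load w=14 kN/m over full span:
  M_1 = wLx/2 - wL²/12 - wx²/2 = 14·8·6/2 - 14·8²/12 - 14·6²/2 = 28/3 kN·m
Load 2 — applied couple M₀=-20 kN·m at a=16/5 m (b=L-a=24/5):
  M_2 = R_Ax - M_A - M₀  [x>a] with R_A=-18/5, M_A=-12/5 = (-18/5)·6 - (-12/5) - (-20) = 4/5 kN·m
Load 3 — triangular load w₀=8 kN/m (0→w₀ over full span):
  M_3 = 3w₀Lx/20 - w₀L²/30 - w₀x³/(6L) = 3·8·8·6/20 - 8·8²/30 - 8·6³/(6·8) = 68/15 kN·m
Superposition: M = Σ M_i = 44/3 kN·m ≈ 14.666667 kN·m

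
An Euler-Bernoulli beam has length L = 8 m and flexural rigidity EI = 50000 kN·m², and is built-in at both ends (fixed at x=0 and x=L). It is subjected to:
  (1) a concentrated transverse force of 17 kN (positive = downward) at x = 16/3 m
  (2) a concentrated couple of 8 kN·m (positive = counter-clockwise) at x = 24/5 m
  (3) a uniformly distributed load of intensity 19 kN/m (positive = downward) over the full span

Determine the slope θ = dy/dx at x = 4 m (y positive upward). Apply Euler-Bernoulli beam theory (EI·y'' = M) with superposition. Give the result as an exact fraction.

θ(4) = -317/4218750 rad

Load 1 — point force P=17 kN at a=16/3 m (b=L-a=8/3):
  θ_1 = -Pb²x(2aL-(3a+b)x)/(2L³EI)  [x≤a] = -17·(8/3)²·4·(2·(16/3)·8-(3·(16/3)+(8/3))·4)/(2·8³·50000) = -17/168750 rad
Load 2 — applied couple M₀=8 kN·m at a=24/5 m (b=L-a=16/5):
  θ_2 = (R_Ax²/2 - M_Ax)/EI  [x≤a] with R_A=36/25, M_A=64/25 = ((36/25)·4²/2 - (64/25)·4)/50000 = 2/78125 rad
Load 3 — uniform load w=19 kN/m over full span:
  θ_3 = -wx(L-x)(L-2x)/(12EI) = -19·4·(8-4)·(8-2·4)/(12·50000) = 0 rad
Superposition: θ = Σ θ_i = -317/4218750 rad ≈ -0.000075 rad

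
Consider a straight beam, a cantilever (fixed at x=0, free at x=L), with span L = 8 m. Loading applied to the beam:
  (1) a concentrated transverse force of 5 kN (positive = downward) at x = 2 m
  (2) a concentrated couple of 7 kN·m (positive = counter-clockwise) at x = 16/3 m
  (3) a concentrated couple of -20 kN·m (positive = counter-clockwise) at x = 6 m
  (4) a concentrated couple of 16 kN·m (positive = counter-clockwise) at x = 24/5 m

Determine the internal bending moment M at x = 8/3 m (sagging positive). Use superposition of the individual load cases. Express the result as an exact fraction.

M(8/3) = 3 kN·m

Load 1 — point force P=5 kN at a=2 m (b=L-a=6):
  M_1 = 0  [x>a] = 0 kN·m
Load 2 — applied couple M₀=7 kN·m at a=16/3 m (b=L-a=8/3):
  M_2 = M₀  [x≤a] = 7 = 7 kN·m
Load 3 — applied couple M₀=-20 kN·m at a=6 m (b=L-a=2):
  M_3 = M₀  [x≤a] = (-20) = -20 kN·m
Load 4 — applied couple M₀=16 kN·m at a=24/5 m (b=L-a=16/5):
  M_4 = M₀  [x≤a] = 16 = 16 kN·m
Superposition: M = Σ M_i = 3 kN·m ≈ 3.000000 kN·m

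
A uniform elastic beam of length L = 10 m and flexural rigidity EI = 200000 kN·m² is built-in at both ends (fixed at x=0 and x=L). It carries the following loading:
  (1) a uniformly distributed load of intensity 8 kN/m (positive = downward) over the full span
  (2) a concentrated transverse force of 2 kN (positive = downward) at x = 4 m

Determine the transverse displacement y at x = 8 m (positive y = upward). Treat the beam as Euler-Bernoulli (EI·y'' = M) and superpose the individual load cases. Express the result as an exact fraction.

y(8) = -517/1171875 m

Load 1 — uniform load w=8 kN/m over full span:
  y_1 = -wx²(L-x)²/(24EI) = -8·8²·(10-8)²/(24·200000) = -4/9375 m
Load 2 — point force P=2 kN at a=4 m (b=L-a=6):
  y_2 = -Pa²(L-x)²(3bL-(3b+a)(L-x))/(6L³EI)  [x>a] = -2·4²·(10-8)²·(3·6·10-(3·6+4)·(10-8))/(6·10³·200000) = -17/1171875 m
Superposition: y = Σ y_i = -517/1171875 m ≈ -0.000441 m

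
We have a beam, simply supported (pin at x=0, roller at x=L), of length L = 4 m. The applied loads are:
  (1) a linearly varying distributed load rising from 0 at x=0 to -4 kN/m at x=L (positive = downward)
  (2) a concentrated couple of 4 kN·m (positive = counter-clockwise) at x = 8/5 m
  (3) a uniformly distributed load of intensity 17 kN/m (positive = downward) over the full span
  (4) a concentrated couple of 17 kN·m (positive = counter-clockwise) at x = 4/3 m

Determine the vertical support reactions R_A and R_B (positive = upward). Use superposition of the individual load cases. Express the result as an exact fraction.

R_A = 439/12 kN, R_B = 281/12 kN

Load 1 — triangular load w₀=-4 kN/m (0→w₀ over full span):
  R_A = w₀L/6 = (-4)·4/6 = -8/3 kN
  R_B = w₀L/3 = (-4)·4/3 = -16/3 kN
Load 2 — applied couple M₀=4 kN·m at a=8/5 m (b=L-a=12/5):
  R_A = M₀/L = 4/4 = 1 kN
  R_B = -M₀/L = -4/4 = -1 kN
Load 3 — uniform load w=17 kN/m over full span:
  R_A = wL/2 = 17·4/2 = 34 kN
  R_B = wL/2 = 17·4/2 = 34 kN
Load 4 — applied couple M₀=17 kN·m at a=4/3 m (b=L-a=8/3):
  R_A = M₀/L = 17/4 kN
  R_B = -M₀/L = -17/4 kN
Superposition: R_A = 439/12 kN, R_B = 281/12 kN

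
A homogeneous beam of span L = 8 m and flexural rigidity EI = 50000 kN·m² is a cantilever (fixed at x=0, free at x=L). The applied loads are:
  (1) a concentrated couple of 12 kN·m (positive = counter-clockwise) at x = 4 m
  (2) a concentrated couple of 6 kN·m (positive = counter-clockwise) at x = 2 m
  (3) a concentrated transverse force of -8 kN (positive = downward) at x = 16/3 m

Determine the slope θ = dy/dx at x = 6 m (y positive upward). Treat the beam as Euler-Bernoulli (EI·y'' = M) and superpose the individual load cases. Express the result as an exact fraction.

Load 1 — applied couple M₀=12 kN·m at a=4 m (b=L-a=4):
  θ_1 = M₀a/EI  [x>a] = 12·4/50000 = 3/3125 rad
Load 2 — applied couple M₀=6 kN·m at a=2 m (b=L-a=6):
  θ_2 = M₀a/EI  [x>a] = 6·2/50000 = 3/12500 rad
Load 3 — point force P=-8 kN at a=16/3 m (b=L-a=8/3):
  θ_3 = -Pa²/(2EI)  [x>a] = -(-8)·(16/3)²/(2·50000) = 64/28125 rad
Superposition: θ = Σ θ_i = 391/112500 rad ≈ 0.003476 rad

θ(6) = 391/112500 rad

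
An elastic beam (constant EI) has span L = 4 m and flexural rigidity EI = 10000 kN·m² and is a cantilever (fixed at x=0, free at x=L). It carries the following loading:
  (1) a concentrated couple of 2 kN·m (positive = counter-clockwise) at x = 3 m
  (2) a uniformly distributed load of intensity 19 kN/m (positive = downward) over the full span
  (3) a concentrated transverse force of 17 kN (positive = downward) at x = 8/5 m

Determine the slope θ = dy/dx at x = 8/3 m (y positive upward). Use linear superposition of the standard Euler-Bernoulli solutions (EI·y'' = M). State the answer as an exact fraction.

Load 1 — applied couple M₀=2 kN·m at a=3 m (b=L-a=1):
  θ_1 = M₀x/EI  [x≤a] = 2·(8/3)/10000 = 1/1875 rad
Load 2 — uniform load w=19 kN/m over full span:
  θ_2 = -wx(x²-3Lx+3L²)/(6EI) = -19·(8/3)·((8/3)²-3·4·(8/3)+3·4²)/(6·10000) = -988/50625 rad
Load 3 — point force P=17 kN at a=8/5 m (b=L-a=12/5):
  θ_3 = -Pa²/(2EI)  [x>a] = -17·(8/5)²/(2·10000) = -34/15625 rad
Superposition: θ = Σ θ_i = -26779/1265625 rad ≈ -0.021159 rad

θ(8/3) = -26779/1265625 rad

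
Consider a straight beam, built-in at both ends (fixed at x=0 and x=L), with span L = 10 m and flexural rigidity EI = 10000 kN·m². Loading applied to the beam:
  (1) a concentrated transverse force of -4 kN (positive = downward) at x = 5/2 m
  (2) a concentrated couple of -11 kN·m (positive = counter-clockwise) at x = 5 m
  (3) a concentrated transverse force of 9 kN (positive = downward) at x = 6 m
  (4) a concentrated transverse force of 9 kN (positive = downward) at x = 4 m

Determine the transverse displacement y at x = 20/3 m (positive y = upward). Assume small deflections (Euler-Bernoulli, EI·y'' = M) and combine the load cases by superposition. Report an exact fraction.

y(20/3) = -4081/648000 m

Load 1 — point force P=-4 kN at a=5/2 m (b=L-a=15/2):
  y_1 = -Pa²(L-x)²(3bL-(3b+a)(L-x))/(6L³EI)  [x>a] = -(-4)·(5/2)²·(10-(20/3))²·(3·(15/2)·10-(3·(15/2)+(5/2))·(10-(20/3)))/(6·10³·10000) = 17/25920 m
Load 2 — applied couple M₀=-11 kN·m at a=5 m (b=L-a=5):
  y_2 = (R_Ax³/6 - M_Ax²/2 - M₀(x-a)²/2)/EI  [x>a] with R_A=-33/20, M_A=-11/4 = ((-33/20)·(20/3)³/6 - (-11/4)·(20/3)²/2 - (-11)·((20/3)-5)²/2)/10000 = -11/21600 m
Load 3 — point force P=9 kN at a=6 m (b=L-a=4):
  y_3 = -Pa²(L-x)²(3bL-(3b+a)(L-x))/(6L³EI)  [x>a] = -9·6²·(10-(20/3))²·(3·4·10-(3·4+6)·(10-(20/3)))/(6·10³·10000) = -9/2500 m
Load 4 — point force P=9 kN at a=4 m (b=L-a=6):
  y_4 = -Pa²(L-x)²(3bL-(3b+a)(L-x))/(6L³EI)  [x>a] = -9·4²·(10-(20/3))²·(3·6·10-(3·6+4)·(10-(20/3)))/(6·10³·10000) = -16/5625 m
Superposition: y = Σ y_i = -4081/648000 m ≈ -0.006298 m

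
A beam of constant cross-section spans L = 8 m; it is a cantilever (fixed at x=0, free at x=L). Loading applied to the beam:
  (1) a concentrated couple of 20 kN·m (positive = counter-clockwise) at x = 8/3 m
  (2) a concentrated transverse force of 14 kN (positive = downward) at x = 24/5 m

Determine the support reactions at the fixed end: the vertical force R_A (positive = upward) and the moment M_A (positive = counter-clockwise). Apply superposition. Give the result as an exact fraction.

R_A = 14 kN, M_A = 236/5 kN·m

Load 1 — applied couple M₀=20 kN·m at a=8/3 m (b=L-a=16/3):
  R_A = 0 kN
  M_A = -M₀ = -20 kN·m
Load 2 — point force P=14 kN at a=24/5 m (b=L-a=16/5):
  R_A = P = 14 kN
  M_A = Pa = 14·(24/5) = 336/5 kN·m
Superposition: R_A = 14 kN, M_A = 236/5 kN·m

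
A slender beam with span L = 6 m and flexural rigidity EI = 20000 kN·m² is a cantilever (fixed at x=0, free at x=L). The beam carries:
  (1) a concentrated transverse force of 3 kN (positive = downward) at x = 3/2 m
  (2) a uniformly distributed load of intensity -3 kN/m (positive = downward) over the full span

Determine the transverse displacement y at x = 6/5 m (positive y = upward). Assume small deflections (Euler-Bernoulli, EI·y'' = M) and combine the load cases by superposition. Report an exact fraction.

Load 1 — point force P=3 kN at a=3/2 m (b=L-a=9/2):
  y_1 = -Px²(3a-x)/(6EI)  [x≤a] = -3·(6/5)²·(3·(3/2)-(6/5))/(6·20000) = -297/2500000 m
Load 2 — uniform load w=-3 kN/m over full span:
  y_2 = -wx²(x²-4Lx+6L²)/(24EI) = -(-3)·(6/5)²·((6/5)²-4·6·(6/5)+6·6²)/(24·20000) = 10611/6250000 m
Superposition: y = Σ y_i = 19737/12500000 m ≈ 0.001579 m

y(6/5) = 19737/12500000 m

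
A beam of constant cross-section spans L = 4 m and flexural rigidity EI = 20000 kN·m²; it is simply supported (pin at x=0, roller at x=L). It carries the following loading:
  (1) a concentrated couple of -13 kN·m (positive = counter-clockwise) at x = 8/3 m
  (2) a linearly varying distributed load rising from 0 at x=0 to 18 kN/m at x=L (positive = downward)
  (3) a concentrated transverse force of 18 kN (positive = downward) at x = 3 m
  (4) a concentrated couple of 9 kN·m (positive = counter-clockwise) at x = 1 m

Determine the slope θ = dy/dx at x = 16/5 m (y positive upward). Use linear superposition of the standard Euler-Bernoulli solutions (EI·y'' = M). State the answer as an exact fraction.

θ(16/5) = 1022639/900000000 rad

Load 1 — applied couple M₀=-13 kN·m at a=8/3 m (b=L-a=4/3):
  θ_1 = (M₀x²/(2L)-M₀(x-a)+C₁)/EI  [x>a] with C₁=M₀(3b²-L²)/(6L)=52/9 = ((-13)·(16/5)²/(2·4)-(-13)·((16/5)-(8/3))+(52/9))/20000 = -221/1125000 rad
Load 2 — triangular load w₀=18 kN/m (0→w₀ over full span):
  θ_2 = -w₀(7L⁴-30L²x²+15x⁴)/(360LEI) = -18·(7·4⁴-30·4²·(16/5)²+15·(16/5)⁴)/(360·4·20000) = 757/781250 rad
Load 3 — point force P=18 kN at a=3 m (b=L-a=1):
  θ_3 = -Pa(2L²-6Lx+3x²+a²)/(6LEI)  [x>a] = -18·3·(2·4²-6·4·(16/5)+3·(16/5)²+3²)/(6·4·20000) = 1143/2000000 rad
Load 4 — applied couple M₀=9 kN·m at a=1 m (b=L-a=3):
  θ_4 = (M₀x²/(2L)-M₀(x-a)+C₁)/EI  [x>a] with C₁=M₀(3b²-L²)/(6L)=33/8 = (9·(16/5)²/(2·4)-9·((16/5)-1)+(33/8))/20000 = -831/4000000 rad
Superposition: θ = Σ θ_i = 1022639/900000000 rad ≈ 0.001136 rad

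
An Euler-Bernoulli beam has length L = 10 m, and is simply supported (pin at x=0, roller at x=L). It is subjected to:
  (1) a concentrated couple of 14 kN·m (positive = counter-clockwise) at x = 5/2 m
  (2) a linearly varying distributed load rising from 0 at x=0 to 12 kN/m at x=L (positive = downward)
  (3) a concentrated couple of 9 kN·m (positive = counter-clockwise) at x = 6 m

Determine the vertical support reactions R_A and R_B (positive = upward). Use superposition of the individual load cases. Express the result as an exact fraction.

Load 1 — applied couple M₀=14 kN·m at a=5/2 m (b=L-a=15/2):
  R_A = M₀/L = 14/10 = 7/5 kN
  R_B = -M₀/L = -14/10 = -7/5 kN
Load 2 — triangular load w₀=12 kN/m (0→w₀ over full span):
  R_A = w₀L/6 = 12·10/6 = 20 kN
  R_B = w₀L/3 = 12·10/3 = 40 kN
Load 3 — applied couple M₀=9 kN·m at a=6 m (b=L-a=4):
  R_A = M₀/L = 9/10 kN
  R_B = -M₀/L = -9/10 kN
Superposition: R_A = 223/10 kN, R_B = 377/10 kN

R_A = 223/10 kN, R_B = 377/10 kN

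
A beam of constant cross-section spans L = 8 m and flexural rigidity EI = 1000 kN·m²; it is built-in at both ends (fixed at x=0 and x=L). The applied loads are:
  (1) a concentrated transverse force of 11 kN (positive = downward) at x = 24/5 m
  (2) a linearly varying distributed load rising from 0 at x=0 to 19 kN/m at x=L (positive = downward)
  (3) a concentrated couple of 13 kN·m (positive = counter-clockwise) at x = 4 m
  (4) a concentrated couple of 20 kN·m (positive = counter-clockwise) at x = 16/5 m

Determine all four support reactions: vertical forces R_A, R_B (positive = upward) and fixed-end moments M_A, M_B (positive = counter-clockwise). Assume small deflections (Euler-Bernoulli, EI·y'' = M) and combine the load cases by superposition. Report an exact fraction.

R_A = 65419/2000 kN, M_A = 81947/1500 kN·m, R_B = 108581/2000 kN, M_B = -31911/500 kN·m

Load 1 — point force P=11 kN at a=24/5 m (b=L-a=16/5):
  R_A = Pb²(3a+b)/L³ = 11·(16/5)²·(3·(24/5)+(16/5))/8³ = 484/125 kN
  M_A = Pab²/L² = 11·(24/5)·(16/5)²/8² = 1056/125 kN·m
  R_B = Pa²(a+3b)/L³ = 11·(24/5)²·((24/5)+3·(16/5))/8³ = 891/125 kN
  M_B = -Pa²b/L² = -11·(24/5)²·(16/5)/8² = -1584/125 kN·m
Load 2 — triangular load w₀=19 kN/m (0→w₀ over full span):
  R_A = 3w₀L/20 = 3·19·8/20 = 114/5 kN
  M_A = w₀L²/30 = 19·8²/30 = 608/15 kN·m
  R_B = 7w₀L/20 = 7·19·8/20 = 266/5 kN
  M_B = -w₀L²/20 = -19·8²/20 = -304/5 kN·m
Load 3 — applied couple M₀=13 kN·m at a=4 m (b=L-a=4):
  R_A = 6M₀ab/L³ = 6·13·4·4/8³ = 39/16 kN
  M_A = M₀b(2a-b)/L² = 13·4·(2·4-4)/8² = 13/4 kN·m
  R_B = -6M₀ab/L³ = -6·13·4·4/8³ = -39/16 kN
  M_B = M₀a(2b-a)/L² = 13·4·(2·4-4)/8² = 13/4 kN·m
Load 4 — applied couple M₀=20 kN·m at a=16/5 m (b=L-a=24/5):
  R_A = 6M₀ab/L³ = 6·20·(16/5)·(24/5)/8³ = 18/5 kN
  M_A = M₀b(2a-b)/L² = 20·(24/5)·(2·(16/5)-(24/5))/8² = 12/5 kN·m
  R_B = -6M₀ab/L³ = -6·20·(16/5)·(24/5)/8³ = -18/5 kN
  M_B = M₀a(2b-a)/L² = 20·(16/5)·(2·(24/5)-(16/5))/8² = 32/5 kN·m
Superposition: R_A = 65419/2000 kN, M_A = 81947/1500 kN·m, R_B = 108581/2000 kN, M_B = -31911/500 kN·m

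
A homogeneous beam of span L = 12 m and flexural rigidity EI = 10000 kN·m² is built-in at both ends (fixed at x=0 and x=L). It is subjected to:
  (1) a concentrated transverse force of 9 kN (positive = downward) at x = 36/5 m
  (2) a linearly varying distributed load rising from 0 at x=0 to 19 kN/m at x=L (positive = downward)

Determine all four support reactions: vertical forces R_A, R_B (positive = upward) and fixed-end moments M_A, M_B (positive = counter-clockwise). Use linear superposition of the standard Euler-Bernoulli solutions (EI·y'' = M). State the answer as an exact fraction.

R_A = 4671/125 kN, M_A = 12696/125 kN·m, R_B = 10704/125 kN, M_B = -19044/125 kN·m

Load 1 — point force P=9 kN at a=36/5 m (b=L-a=24/5):
  R_A = Pb²(3a+b)/L³ = 9·(24/5)²·(3·(36/5)+(24/5))/12³ = 396/125 kN
  M_A = Pab²/L² = 9·(36/5)·(24/5)²/12² = 1296/125 kN·m
  R_B = Pa²(a+3b)/L³ = 9·(36/5)²·((36/5)+3·(24/5))/12³ = 729/125 kN
  M_B = -Pa²b/L² = -9·(36/5)²·(24/5)/12² = -1944/125 kN·m
Load 2 — triangular load w₀=19 kN/m (0→w₀ over full span):
  R_A = 3w₀L/20 = 3·19·12/20 = 171/5 kN
  M_A = w₀L²/30 = 19·12²/30 = 456/5 kN·m
  R_B = 7w₀L/20 = 7·19·12/20 = 399/5 kN
  M_B = -w₀L²/20 = -19·12²/20 = -684/5 kN·m
Superposition: R_A = 4671/125 kN, M_A = 12696/125 kN·m, R_B = 10704/125 kN, M_B = -19044/125 kN·m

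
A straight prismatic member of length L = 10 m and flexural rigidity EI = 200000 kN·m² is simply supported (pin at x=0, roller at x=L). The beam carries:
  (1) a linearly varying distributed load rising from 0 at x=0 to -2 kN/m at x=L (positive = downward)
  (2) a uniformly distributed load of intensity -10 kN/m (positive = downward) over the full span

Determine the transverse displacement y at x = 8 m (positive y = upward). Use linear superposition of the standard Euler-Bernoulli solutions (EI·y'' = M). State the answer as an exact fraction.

Load 1 — triangular load w₀=-2 kN/m (0→w₀ over full span):
  y_1 = -w₀x(7L⁴-10L²x²+3x⁴)/(360LEI) = -(-2)·8·(7·10⁴-10·10²·8²+3·8⁴)/(360·10·200000) = 127/312500 m
Load 2 — uniform load w=-10 kN/m over full span:
  y_2 = -wx(L³-2Lx²+x³)/(24EI) = -(-10)·8·(10³-2·10·8²+8³)/(24·200000) = 29/7500 m
Superposition: y = Σ y_i = 2003/468750 m ≈ 0.004273 m

y(8) = 2003/468750 m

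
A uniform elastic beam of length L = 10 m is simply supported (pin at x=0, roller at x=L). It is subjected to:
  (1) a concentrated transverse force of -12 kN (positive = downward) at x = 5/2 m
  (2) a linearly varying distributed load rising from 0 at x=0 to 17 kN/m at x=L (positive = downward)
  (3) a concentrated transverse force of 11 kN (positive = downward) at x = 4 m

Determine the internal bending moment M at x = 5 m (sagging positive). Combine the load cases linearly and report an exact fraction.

Load 1 — point force P=-12 kN at a=5/2 m (b=L-a=15/2):
  M_1 = Pa(L-x)/L  [x>a] = (-12)·(5/2)·(10-5)/10 = -15 kN·m
Load 2 — triangular load w₀=17 kN/m (0→w₀ over full span):
  M_2 = w₀Lx/6 - w₀x³/(6L) = 17·10·5/6 - 17·5³/(6·10) = 425/4 kN·m
Load 3 — point force P=11 kN at a=4 m (b=L-a=6):
  M_3 = Pa(L-x)/L  [x>a] = 11·4·(10-5)/10 = 22 kN·m
Superposition: M = Σ M_i = 453/4 kN·m ≈ 113.250000 kN·m

M(5) = 453/4 kN·m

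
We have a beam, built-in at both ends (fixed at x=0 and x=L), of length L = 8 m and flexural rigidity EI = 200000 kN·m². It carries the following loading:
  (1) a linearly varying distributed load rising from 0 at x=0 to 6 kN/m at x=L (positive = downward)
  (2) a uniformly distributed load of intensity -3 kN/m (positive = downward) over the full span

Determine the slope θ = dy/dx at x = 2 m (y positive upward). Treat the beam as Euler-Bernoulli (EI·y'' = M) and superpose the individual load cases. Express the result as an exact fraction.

θ(2) = 3/2000000 rad

Load 1 — triangular load w₀=6 kN/m (0→w₀ over full span):
  θ_1 = -w₀(2x(L-x)(L-2x)(x+2L)+x²(L-x)²)/(120LEI) = -6·(2·2·(8-2)·(8-2·2)·(2+2·8)+2²·(8-2)²)/(120·8·200000) = -117/2000000 rad
Load 2 — uniform load w=-3 kN/m over full span:
  θ_2 = -wx(L-x)(L-2x)/(12EI) = -(-3)·2·(8-2)·(8-2·2)/(12·200000) = 3/50000 rad
Superposition: θ = Σ θ_i = 3/2000000 rad ≈ 0.000002 rad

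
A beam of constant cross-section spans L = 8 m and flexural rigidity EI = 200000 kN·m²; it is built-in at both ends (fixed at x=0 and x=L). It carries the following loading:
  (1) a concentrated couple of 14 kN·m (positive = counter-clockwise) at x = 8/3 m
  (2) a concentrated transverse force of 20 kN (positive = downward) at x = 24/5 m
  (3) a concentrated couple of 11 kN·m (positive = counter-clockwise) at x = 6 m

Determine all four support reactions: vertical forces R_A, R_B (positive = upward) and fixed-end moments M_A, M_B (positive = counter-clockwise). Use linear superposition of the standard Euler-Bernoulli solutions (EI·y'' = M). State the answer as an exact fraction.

R_A = 52417/4800 kN, M_A = 7519/400 kN·m, R_B = 43583/4800 kN, M_B = -24523/1200 kN·m

Load 1 — applied couple M₀=14 kN·m at a=8/3 m (b=L-a=16/3):
  R_A = 6M₀ab/L³ = 6·14·(8/3)·(16/3)/8³ = 7/3 kN
  M_A = M₀b(2a-b)/L² = 14·(16/3)·(2·(8/3)-(16/3))/8² = 0 kN·m
  R_B = -6M₀ab/L³ = -6·14·(8/3)·(16/3)/8³ = -7/3 kN
  M_B = M₀a(2b-a)/L² = 14·(8/3)·(2·(16/3)-(8/3))/8² = 14/3 kN·m
Load 2 — point force P=20 kN at a=24/5 m (b=L-a=16/5):
  R_A = Pb²(3a+b)/L³ = 20·(16/5)²·(3·(24/5)+(16/5))/8³ = 176/25 kN
  M_A = Pab²/L² = 20·(24/5)·(16/5)²/8² = 384/25 kN·m
  R_B = Pa²(a+3b)/L³ = 20·(24/5)²·((24/5)+3·(16/5))/8³ = 324/25 kN
  M_B = -Pa²b/L² = -20·(24/5)²·(16/5)/8² = -576/25 kN·m
Load 3 — applied couple M₀=11 kN·m at a=6 m (b=L-a=2):
  R_A = 6M₀ab/L³ = 6·11·6·2/8³ = 99/64 kN
  M_A = M₀b(2a-b)/L² = 11·2·(2·6-2)/8² = 55/16 kN·m
  R_B = -6M₀ab/L³ = -6·11·6·2/8³ = -99/64 kN
  M_B = M₀a(2b-a)/L² = 11·6·(2·2-6)/8² = -33/16 kN·m
Superposition: R_A = 52417/4800 kN, M_A = 7519/400 kN·m, R_B = 43583/4800 kN, M_B = -24523/1200 kN·m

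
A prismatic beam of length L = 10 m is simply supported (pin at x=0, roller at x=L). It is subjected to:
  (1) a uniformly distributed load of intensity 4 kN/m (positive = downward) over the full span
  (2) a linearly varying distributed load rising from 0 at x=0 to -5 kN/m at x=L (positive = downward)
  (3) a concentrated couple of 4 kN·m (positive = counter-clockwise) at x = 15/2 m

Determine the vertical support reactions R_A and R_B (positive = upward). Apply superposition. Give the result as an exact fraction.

Load 1 — uniform load w=4 kN/m over full span:
  R_A = wL/2 = 4·10/2 = 20 kN
  R_B = wL/2 = 4·10/2 = 20 kN
Load 2 — triangular load w₀=-5 kN/m (0→w₀ over full span):
  R_A = w₀L/6 = (-5)·10/6 = -25/3 kN
  R_B = w₀L/3 = (-5)·10/3 = -50/3 kN
Load 3 — applied couple M₀=4 kN·m at a=15/2 m (b=L-a=5/2):
  R_A = M₀/L = 4/10 = 2/5 kN
  R_B = -M₀/L = -4/10 = -2/5 kN
Superposition: R_A = 181/15 kN, R_B = 44/15 kN

R_A = 181/15 kN, R_B = 44/15 kN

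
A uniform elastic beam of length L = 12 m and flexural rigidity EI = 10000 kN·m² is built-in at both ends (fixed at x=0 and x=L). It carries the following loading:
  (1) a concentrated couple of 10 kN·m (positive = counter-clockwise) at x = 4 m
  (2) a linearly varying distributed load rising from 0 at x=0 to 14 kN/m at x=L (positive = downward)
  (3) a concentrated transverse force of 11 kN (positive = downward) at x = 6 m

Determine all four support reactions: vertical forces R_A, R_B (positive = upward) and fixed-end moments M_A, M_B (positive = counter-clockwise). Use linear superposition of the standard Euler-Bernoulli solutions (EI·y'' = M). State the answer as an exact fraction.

Load 1 — applied couple M₀=10 kN·m at a=4 m (b=L-a=8):
  R_A = 6M₀ab/L³ = 6·10·4·8/12³ = 10/9 kN
  M_A = M₀b(2a-b)/L² = 10·8·(2·4-8)/12² = 0 kN·m
  R_B = -6M₀ab/L³ = -6·10·4·8/12³ = -10/9 kN
  M_B = M₀a(2b-a)/L² = 10·4·(2·8-4)/12² = 10/3 kN·m
Load 2 — triangular load w₀=14 kN/m (0→w₀ over full span):
  R_A = 3w₀L/20 = 3·14·12/20 = 126/5 kN
  M_A = w₀L²/30 = 14·12²/30 = 336/5 kN·m
  R_B = 7w₀L/20 = 7·14·12/20 = 294/5 kN
  M_B = -w₀L²/20 = -14·12²/20 = -504/5 kN·m
Load 3 — point force P=11 kN at a=6 m (b=L-a=6):
  R_A = Pb²(3a+b)/L³ = 11·6²·(3·6+6)/12³ = 11/2 kN
  M_A = Pab²/L² = 11·6·6²/12² = 33/2 kN·m
  R_B = Pa²(a+3b)/L³ = 11·6²·(6+3·6)/12³ = 11/2 kN
  M_B = -Pa²b/L² = -11·6²·6/12² = -33/2 kN·m
Superposition: R_A = 2863/90 kN, M_A = 837/10 kN·m, R_B = 5687/90 kN, M_B = -3419/30 kN·m

R_A = 2863/90 kN, M_A = 837/10 kN·m, R_B = 5687/90 kN, M_B = -3419/30 kN·m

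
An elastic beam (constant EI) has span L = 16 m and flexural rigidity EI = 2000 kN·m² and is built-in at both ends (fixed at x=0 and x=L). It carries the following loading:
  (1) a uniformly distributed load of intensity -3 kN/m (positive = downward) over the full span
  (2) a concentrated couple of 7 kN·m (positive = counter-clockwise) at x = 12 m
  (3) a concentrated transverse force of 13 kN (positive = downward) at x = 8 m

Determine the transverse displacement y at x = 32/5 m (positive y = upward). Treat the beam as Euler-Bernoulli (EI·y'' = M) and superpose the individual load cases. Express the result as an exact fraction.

Load 1 — uniform load w=-3 kN/m over full span:
  y_1 = -wx²(L-x)²/(24EI) = -(-3)·(32/5)²·(16-(32/5))²/(24·2000) = 18432/78125 m
Load 2 — applied couple M₀=7 kN·m at a=12 m (b=L-a=4):
  y_2 = (R_Ax³/6 - M_Ax²/2)/EI  [x≤a] with R_A=63/128, M_A=35/16 = ((63/128)·(32/5)³/6 - (35/16)·(32/5)²/2)/2000 = -182/15625 m
Load 3 — point force P=13 kN at a=8 m (b=L-a=8):
  y_3 = -Pb²x²(3aL-(3a+b)x)/(6L³EI)  [x≤a] = -13·8²·(32/5)²·(3·8·16-(3·8+8)·(32/5))/(6·16³·2000) = -5824/46875 m
Superposition: y = Σ y_i = 23446/234375 m ≈ 0.100036 m

y(32/5) = 23446/234375 m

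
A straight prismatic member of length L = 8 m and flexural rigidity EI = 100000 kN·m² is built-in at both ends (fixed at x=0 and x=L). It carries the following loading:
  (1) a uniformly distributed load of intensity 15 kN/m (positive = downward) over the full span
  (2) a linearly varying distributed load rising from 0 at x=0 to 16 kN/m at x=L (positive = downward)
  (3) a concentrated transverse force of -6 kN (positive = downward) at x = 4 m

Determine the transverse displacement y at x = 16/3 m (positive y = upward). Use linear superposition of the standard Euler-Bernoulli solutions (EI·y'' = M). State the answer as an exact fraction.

Load 1 — uniform load w=15 kN/m over full span:
  y_1 = -wx²(L-x)²/(24EI) = -15·(16/3)²·(8-(16/3))²/(24·100000) = -64/50625 m
Load 2 — triangular load w₀=16 kN/m (0→w₀ over full span):
  y_2 = -w₀x²(L-x)²(x+2L)/(120LEI) = -16·(16/3)²·(8-(16/3))²·((16/3)+2·8)/(120·8·100000) = -8192/11390625 m
Load 3 — point force P=-6 kN at a=4 m (b=L-a=4):
  y_3 = -Pa²(L-x)²(3bL-(3b+a)(L-x))/(6L³EI)  [x>a] = -(-6)·4²·(8-(16/3))²·(3·4·8-(3·4+4)·(8-(16/3)))/(6·8³·100000) = 2/16875 m
Superposition: y = Σ y_i = -21242/11390625 m ≈ -0.001865 m

y(16/3) = -21242/11390625 m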